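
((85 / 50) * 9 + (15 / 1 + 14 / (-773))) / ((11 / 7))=1638553 / 85030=19.27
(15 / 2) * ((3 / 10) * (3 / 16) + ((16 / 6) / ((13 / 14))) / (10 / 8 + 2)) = 7.05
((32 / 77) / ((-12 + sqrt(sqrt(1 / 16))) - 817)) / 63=-64 / 8038107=-0.00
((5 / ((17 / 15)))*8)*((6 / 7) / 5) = 720 / 119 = 6.05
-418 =-418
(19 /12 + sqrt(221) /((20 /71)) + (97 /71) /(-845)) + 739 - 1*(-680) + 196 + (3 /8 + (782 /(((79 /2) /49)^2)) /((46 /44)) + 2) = 71*sqrt(221) /20 + 24892214725637 /8986291080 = 2822.80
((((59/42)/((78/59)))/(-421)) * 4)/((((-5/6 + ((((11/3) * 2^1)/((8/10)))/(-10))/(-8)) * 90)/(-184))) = -445568/15515955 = -0.03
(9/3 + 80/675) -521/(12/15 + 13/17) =-5922482/17955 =-329.85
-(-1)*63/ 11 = 63/ 11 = 5.73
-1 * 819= -819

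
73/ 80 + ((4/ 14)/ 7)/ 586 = 0.91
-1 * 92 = -92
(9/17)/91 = 9/1547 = 0.01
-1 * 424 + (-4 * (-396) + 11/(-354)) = 1159.97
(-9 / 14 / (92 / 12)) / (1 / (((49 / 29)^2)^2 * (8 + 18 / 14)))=-206473995 / 32534926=-6.35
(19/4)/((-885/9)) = -57/1180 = -0.05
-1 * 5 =-5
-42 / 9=-14 / 3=-4.67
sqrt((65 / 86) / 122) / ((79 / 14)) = 7* sqrt(170495) / 207217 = 0.01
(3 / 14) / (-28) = -3 / 392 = -0.01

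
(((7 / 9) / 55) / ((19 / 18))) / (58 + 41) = 14 / 103455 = 0.00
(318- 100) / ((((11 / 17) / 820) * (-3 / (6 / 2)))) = -3038920 / 11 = -276265.45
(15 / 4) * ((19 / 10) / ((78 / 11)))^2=43681 / 162240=0.27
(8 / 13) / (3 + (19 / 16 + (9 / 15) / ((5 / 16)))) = 3200 / 31759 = 0.10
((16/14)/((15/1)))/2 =4/105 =0.04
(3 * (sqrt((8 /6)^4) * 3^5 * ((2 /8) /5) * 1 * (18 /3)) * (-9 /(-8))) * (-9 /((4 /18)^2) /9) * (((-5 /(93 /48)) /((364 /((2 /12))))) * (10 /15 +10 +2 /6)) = 649539 /5642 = 115.13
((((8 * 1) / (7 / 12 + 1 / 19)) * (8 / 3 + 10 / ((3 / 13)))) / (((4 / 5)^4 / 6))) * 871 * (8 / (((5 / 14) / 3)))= 14387700600 / 29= 496127606.90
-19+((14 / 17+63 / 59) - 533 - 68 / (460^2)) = -29188068151 / 53058700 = -550.11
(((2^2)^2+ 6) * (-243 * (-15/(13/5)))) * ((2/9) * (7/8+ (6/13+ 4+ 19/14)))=108546075/2366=45877.46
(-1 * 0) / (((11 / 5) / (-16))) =0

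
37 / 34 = 1.09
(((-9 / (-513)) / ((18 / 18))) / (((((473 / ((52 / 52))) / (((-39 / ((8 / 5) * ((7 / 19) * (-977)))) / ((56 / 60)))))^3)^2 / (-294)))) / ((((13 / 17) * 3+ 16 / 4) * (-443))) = 26361623230520587213623046875 / 1093936293278020123383980738978572950621798005768978432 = 0.00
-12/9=-4/3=-1.33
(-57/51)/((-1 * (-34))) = -19/578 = -0.03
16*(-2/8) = -4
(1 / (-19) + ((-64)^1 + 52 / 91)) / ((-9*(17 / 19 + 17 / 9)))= 8443 / 3332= 2.53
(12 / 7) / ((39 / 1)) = 4 / 91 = 0.04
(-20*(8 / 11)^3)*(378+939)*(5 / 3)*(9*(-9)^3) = 147470284800 / 1331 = 110796607.66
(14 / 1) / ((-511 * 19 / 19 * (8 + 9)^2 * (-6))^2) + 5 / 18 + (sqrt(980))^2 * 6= 18320498554402 / 3115583863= 5880.28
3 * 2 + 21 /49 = 45 /7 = 6.43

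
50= 50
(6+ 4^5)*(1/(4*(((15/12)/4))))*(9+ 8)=14008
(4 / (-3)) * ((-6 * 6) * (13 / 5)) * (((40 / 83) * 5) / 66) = 4160 / 913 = 4.56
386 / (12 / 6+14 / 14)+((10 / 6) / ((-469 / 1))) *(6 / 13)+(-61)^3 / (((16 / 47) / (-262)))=25562094040243 / 146328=174690380.79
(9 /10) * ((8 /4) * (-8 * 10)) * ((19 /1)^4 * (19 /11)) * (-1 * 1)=356558256 /11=32414386.91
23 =23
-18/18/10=-1/10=-0.10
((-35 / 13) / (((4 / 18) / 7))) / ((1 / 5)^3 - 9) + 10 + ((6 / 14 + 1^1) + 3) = 23.86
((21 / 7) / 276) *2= 1 / 46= 0.02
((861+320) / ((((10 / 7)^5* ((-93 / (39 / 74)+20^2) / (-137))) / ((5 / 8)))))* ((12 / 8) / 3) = -35351188327 / 929920000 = -38.02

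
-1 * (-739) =739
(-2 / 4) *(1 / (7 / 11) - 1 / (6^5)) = -85529 / 108864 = -0.79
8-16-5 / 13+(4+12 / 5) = -129 / 65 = -1.98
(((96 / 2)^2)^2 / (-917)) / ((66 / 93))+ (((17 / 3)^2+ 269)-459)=-754857659 / 90783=-8314.97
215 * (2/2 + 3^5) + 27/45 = 262303/5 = 52460.60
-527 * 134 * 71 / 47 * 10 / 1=-50138780 / 47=-1066782.55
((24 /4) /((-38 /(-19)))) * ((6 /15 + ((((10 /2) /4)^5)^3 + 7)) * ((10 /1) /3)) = 192316338113 /536870912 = 358.22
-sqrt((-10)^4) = -100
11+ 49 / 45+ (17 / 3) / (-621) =112523 / 9315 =12.08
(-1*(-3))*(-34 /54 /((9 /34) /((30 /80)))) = -289 /108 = -2.68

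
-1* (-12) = 12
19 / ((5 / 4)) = 76 / 5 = 15.20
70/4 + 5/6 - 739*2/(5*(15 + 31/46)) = -5689/10815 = -0.53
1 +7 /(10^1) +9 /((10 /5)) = 31 /5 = 6.20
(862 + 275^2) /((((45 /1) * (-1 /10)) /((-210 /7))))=1529740 /3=509913.33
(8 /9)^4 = 4096 /6561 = 0.62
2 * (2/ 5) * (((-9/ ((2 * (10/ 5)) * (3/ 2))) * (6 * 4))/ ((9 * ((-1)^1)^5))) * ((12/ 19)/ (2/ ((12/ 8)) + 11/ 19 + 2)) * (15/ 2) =864/ 223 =3.87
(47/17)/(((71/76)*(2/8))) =14288/1207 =11.84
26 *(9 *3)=702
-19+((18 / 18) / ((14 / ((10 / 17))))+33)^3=60759155547 / 1685159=36055.44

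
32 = 32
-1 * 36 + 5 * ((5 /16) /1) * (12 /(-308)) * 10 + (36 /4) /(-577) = -13017471 /355432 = -36.62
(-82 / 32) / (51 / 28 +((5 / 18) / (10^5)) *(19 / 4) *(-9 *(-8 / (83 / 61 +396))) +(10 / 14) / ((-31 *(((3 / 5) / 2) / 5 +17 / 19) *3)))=-104784924311250 / 74152410147809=-1.41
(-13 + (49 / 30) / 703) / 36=-274121 / 759240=-0.36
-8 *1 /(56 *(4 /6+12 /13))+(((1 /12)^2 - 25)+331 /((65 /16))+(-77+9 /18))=-40837687 /2031120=-20.11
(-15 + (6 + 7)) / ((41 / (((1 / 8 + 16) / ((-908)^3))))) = 129 / 122772583168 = 0.00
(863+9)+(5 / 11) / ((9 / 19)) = 86423 / 99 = 872.96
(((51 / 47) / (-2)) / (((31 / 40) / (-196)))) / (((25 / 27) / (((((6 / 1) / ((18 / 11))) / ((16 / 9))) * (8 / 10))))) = 8906436 / 36425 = 244.51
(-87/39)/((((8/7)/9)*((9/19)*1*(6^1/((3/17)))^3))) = -3857/4087616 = -0.00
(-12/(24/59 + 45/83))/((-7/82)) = 1606216/10843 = 148.13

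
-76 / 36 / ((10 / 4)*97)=-38 / 4365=-0.01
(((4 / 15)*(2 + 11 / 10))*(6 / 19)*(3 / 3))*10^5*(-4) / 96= -62000 / 57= -1087.72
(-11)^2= 121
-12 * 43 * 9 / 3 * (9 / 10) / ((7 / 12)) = -83592 / 35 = -2388.34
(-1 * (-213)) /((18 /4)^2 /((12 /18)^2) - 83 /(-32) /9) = 61344 /13205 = 4.65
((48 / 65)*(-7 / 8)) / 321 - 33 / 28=-1.18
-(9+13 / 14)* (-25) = 3475 / 14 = 248.21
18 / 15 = 6 / 5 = 1.20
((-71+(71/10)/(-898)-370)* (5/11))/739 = -3960251/14599684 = -0.27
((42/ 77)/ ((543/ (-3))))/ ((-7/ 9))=54/ 13937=0.00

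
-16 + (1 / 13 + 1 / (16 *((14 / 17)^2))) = -15.83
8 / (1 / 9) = 72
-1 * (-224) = 224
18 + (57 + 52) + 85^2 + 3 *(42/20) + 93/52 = 1913623/260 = 7360.09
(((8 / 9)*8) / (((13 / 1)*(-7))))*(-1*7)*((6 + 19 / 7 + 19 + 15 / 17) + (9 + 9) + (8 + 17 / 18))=30.38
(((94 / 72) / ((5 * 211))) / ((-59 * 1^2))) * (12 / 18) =-47 / 3361230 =-0.00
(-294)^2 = 86436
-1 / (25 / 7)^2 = -49 / 625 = -0.08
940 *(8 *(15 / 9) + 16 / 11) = 458720 / 33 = 13900.61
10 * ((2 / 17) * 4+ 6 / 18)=410 / 51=8.04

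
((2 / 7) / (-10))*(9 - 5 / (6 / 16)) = 13 / 105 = 0.12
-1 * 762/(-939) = 254/313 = 0.81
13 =13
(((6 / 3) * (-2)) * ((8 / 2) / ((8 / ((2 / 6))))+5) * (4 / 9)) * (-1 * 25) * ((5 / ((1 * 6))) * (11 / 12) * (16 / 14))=341000 / 1701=200.47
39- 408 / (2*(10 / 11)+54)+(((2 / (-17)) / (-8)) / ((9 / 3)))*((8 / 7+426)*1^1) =7405471 / 219198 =33.78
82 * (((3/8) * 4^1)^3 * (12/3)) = 1107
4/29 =0.14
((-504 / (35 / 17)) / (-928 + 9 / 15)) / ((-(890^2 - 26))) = -612 / 1836423569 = -0.00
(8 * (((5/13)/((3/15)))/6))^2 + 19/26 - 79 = -218095/3042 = -71.69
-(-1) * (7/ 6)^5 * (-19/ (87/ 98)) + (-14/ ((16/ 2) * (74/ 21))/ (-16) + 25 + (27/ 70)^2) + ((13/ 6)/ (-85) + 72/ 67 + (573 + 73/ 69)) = 1780150324034288587/ 3213104635843200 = 554.03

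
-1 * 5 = -5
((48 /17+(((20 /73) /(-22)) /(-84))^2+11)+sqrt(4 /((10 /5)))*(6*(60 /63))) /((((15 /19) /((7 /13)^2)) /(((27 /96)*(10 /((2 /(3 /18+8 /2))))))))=16625*sqrt(2) /1352+126967083560375 /4268243536128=47.14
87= 87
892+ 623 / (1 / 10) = 7122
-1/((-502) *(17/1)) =1/8534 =0.00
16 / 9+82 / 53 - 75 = -34189 / 477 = -71.68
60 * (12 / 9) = 80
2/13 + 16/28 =66/91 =0.73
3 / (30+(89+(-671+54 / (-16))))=-8 / 1481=-0.01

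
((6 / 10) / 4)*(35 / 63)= 1 / 12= 0.08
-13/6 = -2.17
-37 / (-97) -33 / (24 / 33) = -34915 / 776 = -44.99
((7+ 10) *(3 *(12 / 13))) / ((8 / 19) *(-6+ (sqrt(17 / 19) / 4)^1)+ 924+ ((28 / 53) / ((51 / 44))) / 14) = 7065495201335004 / 138303385599653599 - 42478299126 *sqrt(323) / 138303385599653599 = 0.05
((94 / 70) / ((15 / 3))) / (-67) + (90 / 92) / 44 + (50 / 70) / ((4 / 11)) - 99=-2302360853 / 23731400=-97.02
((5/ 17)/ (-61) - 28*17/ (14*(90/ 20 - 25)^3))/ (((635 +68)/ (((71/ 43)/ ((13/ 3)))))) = -13321233/ 28086489426229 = -0.00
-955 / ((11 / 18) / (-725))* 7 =87239250 / 11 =7930840.91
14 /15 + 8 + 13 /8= 1267 /120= 10.56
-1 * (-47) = 47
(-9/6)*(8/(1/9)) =-108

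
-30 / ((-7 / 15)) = 450 / 7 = 64.29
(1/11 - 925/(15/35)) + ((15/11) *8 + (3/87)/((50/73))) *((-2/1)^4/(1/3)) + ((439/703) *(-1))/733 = -1632.19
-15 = -15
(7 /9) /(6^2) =7 /324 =0.02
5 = 5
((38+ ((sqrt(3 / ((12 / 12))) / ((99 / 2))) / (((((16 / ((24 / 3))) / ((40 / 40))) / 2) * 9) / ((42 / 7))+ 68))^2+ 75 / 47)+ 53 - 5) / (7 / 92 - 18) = -1406366488196 / 287771862213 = -4.89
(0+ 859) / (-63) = -859 / 63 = -13.63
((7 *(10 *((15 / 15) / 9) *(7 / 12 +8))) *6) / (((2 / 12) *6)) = 3605 / 9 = 400.56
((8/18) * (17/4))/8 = 17/72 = 0.24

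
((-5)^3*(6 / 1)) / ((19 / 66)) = -2605.26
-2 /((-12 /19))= 19 /6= 3.17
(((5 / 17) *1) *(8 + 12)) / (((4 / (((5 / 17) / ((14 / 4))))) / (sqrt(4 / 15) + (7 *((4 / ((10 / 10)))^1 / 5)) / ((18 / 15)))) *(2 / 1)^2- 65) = -1433500 / 5559289 + 4200 *sqrt(15) / 327017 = -0.21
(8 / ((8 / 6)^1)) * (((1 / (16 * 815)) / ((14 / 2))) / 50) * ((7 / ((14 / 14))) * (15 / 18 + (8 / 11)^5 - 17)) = -15425339 / 105005252000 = -0.00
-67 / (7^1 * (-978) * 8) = 67 / 54768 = 0.00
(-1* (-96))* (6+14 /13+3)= 12576 /13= 967.38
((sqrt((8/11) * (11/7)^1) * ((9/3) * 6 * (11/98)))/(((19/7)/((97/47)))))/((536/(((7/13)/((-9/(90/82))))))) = -0.00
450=450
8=8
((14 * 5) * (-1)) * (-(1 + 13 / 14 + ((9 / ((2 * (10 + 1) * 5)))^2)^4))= 289384489651327047 / 2143588810000000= 135.00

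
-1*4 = -4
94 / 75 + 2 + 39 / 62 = 18053 / 4650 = 3.88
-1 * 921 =-921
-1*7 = -7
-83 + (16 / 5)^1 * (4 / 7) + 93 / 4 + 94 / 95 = -151439 / 2660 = -56.93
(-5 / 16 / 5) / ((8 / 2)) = -1 / 64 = -0.02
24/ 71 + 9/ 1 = 663/ 71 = 9.34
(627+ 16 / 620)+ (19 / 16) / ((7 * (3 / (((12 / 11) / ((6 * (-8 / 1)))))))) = 1436839231 / 2291520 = 627.02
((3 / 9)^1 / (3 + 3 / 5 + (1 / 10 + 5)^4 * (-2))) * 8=-40000 / 20241603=-0.00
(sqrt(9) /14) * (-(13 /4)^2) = -507 /224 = -2.26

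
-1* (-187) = 187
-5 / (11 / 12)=-60 / 11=-5.45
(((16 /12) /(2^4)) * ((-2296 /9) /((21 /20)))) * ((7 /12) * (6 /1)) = -5740 /81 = -70.86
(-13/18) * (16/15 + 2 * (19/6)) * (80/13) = -296/9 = -32.89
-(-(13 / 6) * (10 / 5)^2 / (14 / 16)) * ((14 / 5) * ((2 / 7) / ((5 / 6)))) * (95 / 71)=31616 / 2485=12.72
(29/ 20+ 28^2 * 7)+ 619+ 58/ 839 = 102500951/ 16780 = 6108.52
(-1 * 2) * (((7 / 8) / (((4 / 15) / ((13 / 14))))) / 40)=-39 / 256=-0.15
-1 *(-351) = 351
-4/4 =-1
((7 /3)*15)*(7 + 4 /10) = 259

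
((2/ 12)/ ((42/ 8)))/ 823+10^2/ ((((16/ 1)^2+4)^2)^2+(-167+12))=261277274/ 6769642234383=0.00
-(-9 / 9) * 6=6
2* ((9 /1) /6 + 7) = 17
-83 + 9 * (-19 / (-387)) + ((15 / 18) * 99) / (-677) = -4813795 / 58222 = -82.68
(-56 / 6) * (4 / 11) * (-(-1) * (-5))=560 / 33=16.97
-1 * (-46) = 46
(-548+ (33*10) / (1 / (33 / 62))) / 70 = -1649 / 310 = -5.32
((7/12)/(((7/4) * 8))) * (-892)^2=99458/3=33152.67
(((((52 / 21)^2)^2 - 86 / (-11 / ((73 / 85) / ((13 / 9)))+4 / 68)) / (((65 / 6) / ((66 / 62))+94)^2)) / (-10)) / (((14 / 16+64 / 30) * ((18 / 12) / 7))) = -3277333696792672 / 5425806486021427163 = -0.00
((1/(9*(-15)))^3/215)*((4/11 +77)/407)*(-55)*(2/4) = 23/2327514750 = 0.00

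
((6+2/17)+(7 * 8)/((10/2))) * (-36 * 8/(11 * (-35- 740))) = 0.59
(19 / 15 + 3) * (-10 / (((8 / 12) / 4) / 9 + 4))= -2304 / 217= -10.62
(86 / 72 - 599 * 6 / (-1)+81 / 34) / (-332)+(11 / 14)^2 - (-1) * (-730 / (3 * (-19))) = 489612037 / 189164304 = 2.59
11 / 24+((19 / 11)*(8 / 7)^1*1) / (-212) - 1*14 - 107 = -11807245 / 97944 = -120.55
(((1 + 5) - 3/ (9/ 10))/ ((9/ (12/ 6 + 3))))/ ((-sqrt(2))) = -20*sqrt(2)/ 27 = -1.05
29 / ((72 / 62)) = 899 / 36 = 24.97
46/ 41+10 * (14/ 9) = 6154/ 369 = 16.68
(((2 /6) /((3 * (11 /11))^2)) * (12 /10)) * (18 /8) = 1 /10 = 0.10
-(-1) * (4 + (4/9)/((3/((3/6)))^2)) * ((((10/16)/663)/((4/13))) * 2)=1625/66096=0.02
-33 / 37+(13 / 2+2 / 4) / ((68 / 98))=11569 / 1258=9.20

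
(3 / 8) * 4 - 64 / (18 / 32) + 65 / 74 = -37096 / 333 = -111.40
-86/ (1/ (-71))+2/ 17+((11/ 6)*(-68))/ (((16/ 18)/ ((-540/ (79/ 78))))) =108625126/ 1343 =80882.45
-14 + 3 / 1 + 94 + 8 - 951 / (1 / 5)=-4664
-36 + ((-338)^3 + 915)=-38613593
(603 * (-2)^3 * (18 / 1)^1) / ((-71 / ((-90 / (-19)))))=7814880 / 1349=5793.09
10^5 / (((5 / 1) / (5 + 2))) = 140000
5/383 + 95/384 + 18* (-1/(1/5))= -13198175/147072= -89.74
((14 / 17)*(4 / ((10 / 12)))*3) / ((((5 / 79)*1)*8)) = 9954 / 425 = 23.42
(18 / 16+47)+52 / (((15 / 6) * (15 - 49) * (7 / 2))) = 228243 / 4760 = 47.95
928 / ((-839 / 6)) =-5568 / 839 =-6.64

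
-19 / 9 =-2.11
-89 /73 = -1.22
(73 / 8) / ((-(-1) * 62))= 73 / 496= 0.15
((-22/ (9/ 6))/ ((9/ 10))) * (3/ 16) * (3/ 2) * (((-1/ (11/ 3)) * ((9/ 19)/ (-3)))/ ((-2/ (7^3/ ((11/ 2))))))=5145/ 836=6.15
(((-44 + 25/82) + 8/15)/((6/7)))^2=138103654129/54464400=2535.67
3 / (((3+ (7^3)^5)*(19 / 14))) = 21 / 45101834344487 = 0.00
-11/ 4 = -2.75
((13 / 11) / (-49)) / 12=-13 / 6468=-0.00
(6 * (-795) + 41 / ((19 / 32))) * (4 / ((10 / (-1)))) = 178636 / 95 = 1880.38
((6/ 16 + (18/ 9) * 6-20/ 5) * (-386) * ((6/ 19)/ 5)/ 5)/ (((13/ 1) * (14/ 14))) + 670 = 8235707/ 12350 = 666.86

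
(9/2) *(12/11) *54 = 2916/11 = 265.09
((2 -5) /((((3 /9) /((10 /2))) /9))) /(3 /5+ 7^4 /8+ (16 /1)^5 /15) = -9720 /1684939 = -0.01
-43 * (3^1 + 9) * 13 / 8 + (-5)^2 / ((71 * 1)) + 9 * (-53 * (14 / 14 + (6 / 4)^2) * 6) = -719915 / 71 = -10139.65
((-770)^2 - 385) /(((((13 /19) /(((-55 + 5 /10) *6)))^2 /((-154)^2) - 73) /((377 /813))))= -68165338189918509540 /18110744339450933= -3763.81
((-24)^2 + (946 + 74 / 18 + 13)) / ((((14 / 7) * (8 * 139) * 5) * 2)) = 3463 / 50040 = 0.07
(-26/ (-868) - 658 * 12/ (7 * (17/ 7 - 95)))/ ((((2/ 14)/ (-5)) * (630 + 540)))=-143137/ 391716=-0.37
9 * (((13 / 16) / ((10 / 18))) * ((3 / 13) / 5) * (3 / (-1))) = -729 / 400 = -1.82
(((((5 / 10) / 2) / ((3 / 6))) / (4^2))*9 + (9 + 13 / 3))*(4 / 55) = 1307 / 1320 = 0.99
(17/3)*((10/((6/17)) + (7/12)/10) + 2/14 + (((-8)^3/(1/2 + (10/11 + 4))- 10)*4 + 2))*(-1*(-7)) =-5541887/360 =-15394.13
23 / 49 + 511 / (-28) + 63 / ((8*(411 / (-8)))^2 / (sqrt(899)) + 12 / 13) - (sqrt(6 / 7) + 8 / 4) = -2077338701610037 / 105018918700612 - sqrt(42) / 7 + 199833543*sqrt(899) / 535810809697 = -20.70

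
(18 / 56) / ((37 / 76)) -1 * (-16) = 4315 / 259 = 16.66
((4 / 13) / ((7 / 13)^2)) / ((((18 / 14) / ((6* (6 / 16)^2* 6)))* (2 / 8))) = 117 / 7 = 16.71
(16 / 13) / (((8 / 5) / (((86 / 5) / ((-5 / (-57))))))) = 9804 / 65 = 150.83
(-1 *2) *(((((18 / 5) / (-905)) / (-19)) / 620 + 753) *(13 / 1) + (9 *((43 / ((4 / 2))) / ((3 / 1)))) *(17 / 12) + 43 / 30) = -3160469115229 / 159913500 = -19763.62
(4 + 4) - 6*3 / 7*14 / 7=20 / 7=2.86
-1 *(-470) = 470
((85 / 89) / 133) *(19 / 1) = 85 / 623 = 0.14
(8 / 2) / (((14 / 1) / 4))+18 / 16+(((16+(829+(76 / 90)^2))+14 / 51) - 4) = 1627555663 / 1927800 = 844.26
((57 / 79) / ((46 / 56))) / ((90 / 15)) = 266 / 1817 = 0.15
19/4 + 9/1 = 55/4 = 13.75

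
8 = 8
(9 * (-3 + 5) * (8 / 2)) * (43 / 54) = 172 / 3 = 57.33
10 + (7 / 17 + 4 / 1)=245 / 17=14.41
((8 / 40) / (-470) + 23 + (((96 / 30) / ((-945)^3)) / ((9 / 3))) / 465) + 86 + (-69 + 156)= 108448267785817121 / 553308689981250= 196.00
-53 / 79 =-0.67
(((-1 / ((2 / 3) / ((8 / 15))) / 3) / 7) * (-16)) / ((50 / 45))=96 / 175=0.55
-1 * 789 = -789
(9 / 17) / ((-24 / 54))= -81 / 68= -1.19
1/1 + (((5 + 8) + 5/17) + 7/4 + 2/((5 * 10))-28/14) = 23943/1700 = 14.08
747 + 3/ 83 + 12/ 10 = 310518/ 415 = 748.24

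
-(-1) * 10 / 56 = 0.18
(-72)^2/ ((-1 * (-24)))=216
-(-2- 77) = 79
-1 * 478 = -478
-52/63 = -0.83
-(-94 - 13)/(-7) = -107/7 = -15.29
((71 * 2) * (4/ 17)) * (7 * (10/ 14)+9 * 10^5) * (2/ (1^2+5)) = 511202840/ 51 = 10023585.10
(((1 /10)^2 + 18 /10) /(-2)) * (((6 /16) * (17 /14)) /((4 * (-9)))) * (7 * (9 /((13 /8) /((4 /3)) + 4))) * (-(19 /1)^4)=-1202993151 /66800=-18008.88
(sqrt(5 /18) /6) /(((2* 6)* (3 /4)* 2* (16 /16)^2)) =sqrt(10) /648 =0.00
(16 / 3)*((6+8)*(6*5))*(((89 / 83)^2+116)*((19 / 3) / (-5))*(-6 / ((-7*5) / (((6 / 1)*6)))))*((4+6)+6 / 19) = -145779443712 / 6889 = -21161190.84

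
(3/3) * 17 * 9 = 153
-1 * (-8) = 8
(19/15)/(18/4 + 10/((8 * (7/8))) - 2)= 266/825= 0.32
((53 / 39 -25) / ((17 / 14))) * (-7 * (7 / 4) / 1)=158123 / 663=238.50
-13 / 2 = -6.50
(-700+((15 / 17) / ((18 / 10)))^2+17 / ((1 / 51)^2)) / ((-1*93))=-113188342 / 241893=-467.93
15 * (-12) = -180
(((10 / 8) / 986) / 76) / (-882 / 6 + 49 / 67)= -0.00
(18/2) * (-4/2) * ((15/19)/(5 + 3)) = -135/76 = -1.78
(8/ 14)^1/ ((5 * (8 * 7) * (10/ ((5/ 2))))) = 1/ 1960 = 0.00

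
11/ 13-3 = -28/ 13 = -2.15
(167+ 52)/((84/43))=112.11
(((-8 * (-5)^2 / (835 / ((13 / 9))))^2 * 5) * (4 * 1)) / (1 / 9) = 5408000 / 251001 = 21.55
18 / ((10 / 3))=27 / 5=5.40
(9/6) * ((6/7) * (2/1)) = 18/7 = 2.57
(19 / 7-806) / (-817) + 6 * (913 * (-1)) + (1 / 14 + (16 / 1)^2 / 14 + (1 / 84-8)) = -375165101 / 68628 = -5466.65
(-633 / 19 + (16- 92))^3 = -8960030533 / 6859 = -1306317.33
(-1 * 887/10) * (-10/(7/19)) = 16853/7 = 2407.57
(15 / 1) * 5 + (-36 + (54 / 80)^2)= 63129 / 1600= 39.46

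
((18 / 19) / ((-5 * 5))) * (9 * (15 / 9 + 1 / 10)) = -0.60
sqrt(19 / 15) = sqrt(285) / 15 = 1.13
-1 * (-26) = 26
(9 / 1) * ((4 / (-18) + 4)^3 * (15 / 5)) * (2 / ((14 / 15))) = 3119.37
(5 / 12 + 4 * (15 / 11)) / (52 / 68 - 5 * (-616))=13175 / 6913236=0.00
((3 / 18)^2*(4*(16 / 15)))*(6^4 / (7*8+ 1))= 256 / 95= 2.69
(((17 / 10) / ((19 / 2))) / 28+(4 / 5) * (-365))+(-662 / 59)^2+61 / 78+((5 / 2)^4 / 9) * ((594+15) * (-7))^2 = 113935100193903427 / 1444475760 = 78876436.25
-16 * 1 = -16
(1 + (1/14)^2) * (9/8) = 1773/1568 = 1.13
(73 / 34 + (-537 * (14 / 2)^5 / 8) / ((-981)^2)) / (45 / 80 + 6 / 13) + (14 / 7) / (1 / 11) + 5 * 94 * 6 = 3302286842812 / 1161569727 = 2842.95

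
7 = 7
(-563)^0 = 1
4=4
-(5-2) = -3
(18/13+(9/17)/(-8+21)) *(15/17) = 4725/3757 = 1.26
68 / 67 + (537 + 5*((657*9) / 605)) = 4757858 / 8107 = 586.88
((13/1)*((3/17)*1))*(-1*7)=-273/17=-16.06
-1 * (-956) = 956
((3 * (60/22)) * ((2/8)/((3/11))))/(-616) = -0.01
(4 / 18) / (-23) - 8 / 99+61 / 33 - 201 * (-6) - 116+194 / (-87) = 71944811 / 66033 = 1089.53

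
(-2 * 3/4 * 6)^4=6561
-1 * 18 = -18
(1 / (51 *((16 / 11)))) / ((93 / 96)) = 22 / 1581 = 0.01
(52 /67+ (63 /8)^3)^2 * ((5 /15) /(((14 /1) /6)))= 281560781931529 /8237350912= 34180.99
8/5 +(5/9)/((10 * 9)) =1301/810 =1.61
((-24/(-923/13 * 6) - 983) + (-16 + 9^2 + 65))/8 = -106.62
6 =6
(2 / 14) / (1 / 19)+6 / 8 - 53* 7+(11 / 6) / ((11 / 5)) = -30803 / 84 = -366.70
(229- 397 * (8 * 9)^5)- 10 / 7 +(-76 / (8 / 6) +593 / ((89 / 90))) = -478565112360336 / 623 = -768162299133.77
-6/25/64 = -3/800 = -0.00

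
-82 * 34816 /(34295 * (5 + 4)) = -2854912 /308655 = -9.25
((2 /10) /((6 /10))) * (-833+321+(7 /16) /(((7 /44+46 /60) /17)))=-1231693 /7332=-167.99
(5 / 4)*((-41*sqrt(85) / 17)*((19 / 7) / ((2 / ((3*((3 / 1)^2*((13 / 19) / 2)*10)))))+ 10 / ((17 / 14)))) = -6517975*sqrt(85) / 16184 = -3713.10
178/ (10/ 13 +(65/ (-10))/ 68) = 314704/ 1191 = 264.24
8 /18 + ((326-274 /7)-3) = 17911 /63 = 284.30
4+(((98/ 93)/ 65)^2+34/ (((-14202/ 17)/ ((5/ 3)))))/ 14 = 4837874205343/ 1210929624450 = 4.00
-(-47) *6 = 282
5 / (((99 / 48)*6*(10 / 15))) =20 / 33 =0.61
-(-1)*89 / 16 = 89 / 16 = 5.56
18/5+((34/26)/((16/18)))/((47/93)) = 6.51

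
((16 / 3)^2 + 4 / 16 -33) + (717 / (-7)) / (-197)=-3.79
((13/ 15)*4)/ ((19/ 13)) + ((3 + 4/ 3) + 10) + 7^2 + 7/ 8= 50601/ 760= 66.58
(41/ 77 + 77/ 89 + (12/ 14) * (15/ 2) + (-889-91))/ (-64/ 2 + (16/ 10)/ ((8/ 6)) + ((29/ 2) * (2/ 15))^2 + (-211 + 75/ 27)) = 1499019075/ 362790967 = 4.13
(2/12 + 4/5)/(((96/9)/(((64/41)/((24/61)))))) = 1769/4920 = 0.36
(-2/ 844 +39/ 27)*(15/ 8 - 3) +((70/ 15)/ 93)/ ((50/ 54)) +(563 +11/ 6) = 4421181151/ 7849200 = 563.27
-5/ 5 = -1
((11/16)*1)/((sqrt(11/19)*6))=sqrt(209)/96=0.15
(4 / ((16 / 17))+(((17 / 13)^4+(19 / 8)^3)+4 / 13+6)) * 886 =174121254105 / 7311616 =23814.33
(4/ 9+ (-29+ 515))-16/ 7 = 484.16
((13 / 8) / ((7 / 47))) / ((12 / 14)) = 611 / 48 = 12.73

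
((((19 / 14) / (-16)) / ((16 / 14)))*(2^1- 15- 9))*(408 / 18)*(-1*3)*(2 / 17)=-209 / 16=-13.06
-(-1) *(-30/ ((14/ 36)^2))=-9720/ 49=-198.37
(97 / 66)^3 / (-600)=-912673 / 172497600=-0.01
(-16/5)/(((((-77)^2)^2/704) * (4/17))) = -4352/15978655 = -0.00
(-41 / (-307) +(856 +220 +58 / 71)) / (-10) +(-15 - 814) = -204171419 / 217970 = -936.70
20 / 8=5 / 2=2.50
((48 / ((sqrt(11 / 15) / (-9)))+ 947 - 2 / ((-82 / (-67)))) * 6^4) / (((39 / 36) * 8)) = 75349440 / 533 - 839808 * sqrt(165) / 143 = 65931.29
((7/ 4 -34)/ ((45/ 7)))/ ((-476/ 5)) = 43/ 816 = 0.05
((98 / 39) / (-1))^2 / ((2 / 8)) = 38416 / 1521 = 25.26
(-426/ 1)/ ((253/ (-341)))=574.17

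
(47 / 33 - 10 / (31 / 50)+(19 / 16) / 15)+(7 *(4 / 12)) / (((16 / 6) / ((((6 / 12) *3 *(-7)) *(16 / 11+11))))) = -880133 / 6820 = -129.05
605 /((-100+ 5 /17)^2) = 34969 /574605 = 0.06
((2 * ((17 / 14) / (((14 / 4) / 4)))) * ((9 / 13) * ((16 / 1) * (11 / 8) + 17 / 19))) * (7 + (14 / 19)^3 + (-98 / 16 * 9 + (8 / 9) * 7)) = -21652596975 / 11859211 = -1825.80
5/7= 0.71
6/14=3/7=0.43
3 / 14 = 0.21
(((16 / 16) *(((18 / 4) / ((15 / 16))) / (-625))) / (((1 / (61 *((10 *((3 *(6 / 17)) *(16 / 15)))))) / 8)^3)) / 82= -9870619214610432 / 629478125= -15680638.97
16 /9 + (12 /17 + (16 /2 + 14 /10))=9091 /765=11.88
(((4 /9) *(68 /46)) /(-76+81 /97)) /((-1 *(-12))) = -3298 /4527711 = -0.00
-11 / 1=-11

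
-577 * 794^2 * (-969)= 352484963268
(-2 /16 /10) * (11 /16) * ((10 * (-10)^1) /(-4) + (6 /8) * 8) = -341 /1280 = -0.27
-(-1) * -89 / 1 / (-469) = 89 / 469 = 0.19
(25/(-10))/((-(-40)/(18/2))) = -9/16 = -0.56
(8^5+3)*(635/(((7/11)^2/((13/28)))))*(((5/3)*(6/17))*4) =327334772050/5831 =56136987.15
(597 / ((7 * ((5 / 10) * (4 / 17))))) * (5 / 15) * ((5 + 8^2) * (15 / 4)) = 3501405 / 56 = 62525.09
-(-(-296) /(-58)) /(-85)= -148 /2465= -0.06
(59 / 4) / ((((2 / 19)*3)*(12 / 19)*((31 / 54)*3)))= 21299 / 496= 42.94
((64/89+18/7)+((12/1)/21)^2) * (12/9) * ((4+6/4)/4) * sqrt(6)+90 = 28919 * sqrt(6)/4361+90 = 106.24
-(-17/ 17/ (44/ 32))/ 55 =8/ 605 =0.01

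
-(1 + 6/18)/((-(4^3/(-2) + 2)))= -2/45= -0.04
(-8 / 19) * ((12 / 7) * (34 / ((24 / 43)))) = -5848 / 133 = -43.97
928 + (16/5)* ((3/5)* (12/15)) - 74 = 106942/125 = 855.54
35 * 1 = 35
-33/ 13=-2.54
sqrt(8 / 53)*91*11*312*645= 402882480*sqrt(106) / 53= 78262811.40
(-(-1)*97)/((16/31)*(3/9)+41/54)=104.16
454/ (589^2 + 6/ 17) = 7718/ 5897663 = 0.00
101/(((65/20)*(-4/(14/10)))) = -707/65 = -10.88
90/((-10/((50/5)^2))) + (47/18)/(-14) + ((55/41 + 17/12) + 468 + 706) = 1428769/5166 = 276.57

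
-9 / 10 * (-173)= 155.70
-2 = -2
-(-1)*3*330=990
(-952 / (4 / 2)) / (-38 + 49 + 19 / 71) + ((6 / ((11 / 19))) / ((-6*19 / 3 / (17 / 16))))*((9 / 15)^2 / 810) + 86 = 5775643 / 132000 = 43.75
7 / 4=1.75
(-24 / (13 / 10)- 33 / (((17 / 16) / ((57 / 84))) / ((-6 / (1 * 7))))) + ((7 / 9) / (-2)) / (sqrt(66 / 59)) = -0.76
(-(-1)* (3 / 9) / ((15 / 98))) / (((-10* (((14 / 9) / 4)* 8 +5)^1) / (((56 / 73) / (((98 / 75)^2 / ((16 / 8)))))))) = -0.02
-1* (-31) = 31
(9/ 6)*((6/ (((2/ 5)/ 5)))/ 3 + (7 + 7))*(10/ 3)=195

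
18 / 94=9 / 47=0.19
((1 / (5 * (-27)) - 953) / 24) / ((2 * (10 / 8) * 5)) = -32164 / 10125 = -3.18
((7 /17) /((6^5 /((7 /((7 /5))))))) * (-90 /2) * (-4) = 175 /3672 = 0.05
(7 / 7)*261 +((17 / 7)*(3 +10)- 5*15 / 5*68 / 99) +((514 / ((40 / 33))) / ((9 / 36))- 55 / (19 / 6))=43036339 / 21945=1961.10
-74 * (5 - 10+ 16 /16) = 296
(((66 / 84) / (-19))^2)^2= 14641 / 5006411536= 0.00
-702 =-702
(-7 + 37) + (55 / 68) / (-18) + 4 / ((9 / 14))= 44281 / 1224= 36.18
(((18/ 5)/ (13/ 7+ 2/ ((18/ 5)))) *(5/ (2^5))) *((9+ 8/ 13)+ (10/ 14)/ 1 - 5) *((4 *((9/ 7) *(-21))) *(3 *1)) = -3182085/ 7904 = -402.59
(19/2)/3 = 19/6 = 3.17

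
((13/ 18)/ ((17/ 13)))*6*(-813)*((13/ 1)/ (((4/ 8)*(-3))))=1190774/ 51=23348.51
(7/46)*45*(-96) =-15120/23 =-657.39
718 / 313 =2.29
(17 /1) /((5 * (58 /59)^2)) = 59177 /16820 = 3.52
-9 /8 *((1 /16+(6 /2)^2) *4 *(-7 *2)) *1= 9135 /16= 570.94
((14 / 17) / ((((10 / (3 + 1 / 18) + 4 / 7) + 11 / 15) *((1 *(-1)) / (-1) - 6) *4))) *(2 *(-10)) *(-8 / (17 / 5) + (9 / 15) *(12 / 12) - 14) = -4330326 / 1527943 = -2.83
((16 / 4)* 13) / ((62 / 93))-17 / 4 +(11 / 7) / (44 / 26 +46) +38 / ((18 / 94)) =5316601 / 19530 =272.23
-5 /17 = -0.29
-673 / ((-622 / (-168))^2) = -4748688 / 96721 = -49.10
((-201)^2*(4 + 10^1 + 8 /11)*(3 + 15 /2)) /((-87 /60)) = -1374442020 /319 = -4308595.67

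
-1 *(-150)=150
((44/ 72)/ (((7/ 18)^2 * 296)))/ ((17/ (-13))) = -1287/ 123284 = -0.01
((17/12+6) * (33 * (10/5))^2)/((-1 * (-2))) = 32307/2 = 16153.50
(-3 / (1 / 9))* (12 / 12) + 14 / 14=-26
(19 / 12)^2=361 / 144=2.51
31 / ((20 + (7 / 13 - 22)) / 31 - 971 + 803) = -12493 / 67723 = -0.18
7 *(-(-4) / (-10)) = -14 / 5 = -2.80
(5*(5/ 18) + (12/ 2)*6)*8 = 2692/ 9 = 299.11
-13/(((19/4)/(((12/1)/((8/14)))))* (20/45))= -2457/19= -129.32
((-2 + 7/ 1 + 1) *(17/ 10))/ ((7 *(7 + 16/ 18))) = 459/ 2485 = 0.18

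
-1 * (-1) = 1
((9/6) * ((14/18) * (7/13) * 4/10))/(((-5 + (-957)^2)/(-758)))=-18571/89294790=-0.00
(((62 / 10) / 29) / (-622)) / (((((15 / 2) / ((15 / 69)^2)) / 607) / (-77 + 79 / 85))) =121670722 / 1216618005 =0.10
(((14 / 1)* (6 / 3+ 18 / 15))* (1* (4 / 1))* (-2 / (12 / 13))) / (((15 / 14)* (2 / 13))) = -529984 / 225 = -2355.48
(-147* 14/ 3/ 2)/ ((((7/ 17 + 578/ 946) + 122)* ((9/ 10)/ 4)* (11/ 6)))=-1432760/ 211977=-6.76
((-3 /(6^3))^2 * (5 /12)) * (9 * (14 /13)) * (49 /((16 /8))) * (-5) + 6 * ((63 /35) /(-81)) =-102779 /449280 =-0.23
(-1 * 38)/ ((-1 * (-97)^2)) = 38/ 9409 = 0.00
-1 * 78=-78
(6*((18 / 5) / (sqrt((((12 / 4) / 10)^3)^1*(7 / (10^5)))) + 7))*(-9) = -216000*sqrt(21) / 7-378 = -141783.19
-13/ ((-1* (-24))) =-13/ 24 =-0.54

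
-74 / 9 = -8.22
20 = 20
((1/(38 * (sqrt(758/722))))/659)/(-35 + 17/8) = -4 * sqrt(379)/65687143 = -0.00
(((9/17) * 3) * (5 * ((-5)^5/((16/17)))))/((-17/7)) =2953125/272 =10857.08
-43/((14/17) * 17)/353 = -43/4942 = -0.01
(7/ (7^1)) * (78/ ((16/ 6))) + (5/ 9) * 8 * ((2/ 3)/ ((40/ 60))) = 1213/ 36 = 33.69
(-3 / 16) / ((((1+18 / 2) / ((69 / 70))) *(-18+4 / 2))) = 207 / 179200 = 0.00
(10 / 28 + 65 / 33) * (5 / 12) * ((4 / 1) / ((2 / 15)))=26875 / 924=29.09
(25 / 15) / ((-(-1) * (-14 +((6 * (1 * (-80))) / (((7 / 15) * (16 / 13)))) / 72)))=-140 / 2151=-0.07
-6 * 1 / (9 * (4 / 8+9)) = -4 / 57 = -0.07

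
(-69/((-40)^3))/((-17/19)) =-1311/1088000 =-0.00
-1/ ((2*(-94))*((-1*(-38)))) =1/ 7144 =0.00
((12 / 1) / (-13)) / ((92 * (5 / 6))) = -18 / 1495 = -0.01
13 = 13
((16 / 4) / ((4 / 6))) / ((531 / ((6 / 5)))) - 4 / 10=-114 / 295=-0.39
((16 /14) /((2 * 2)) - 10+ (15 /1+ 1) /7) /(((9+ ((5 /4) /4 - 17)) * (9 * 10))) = 416 /38745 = 0.01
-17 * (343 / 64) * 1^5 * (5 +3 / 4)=-134113 / 256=-523.88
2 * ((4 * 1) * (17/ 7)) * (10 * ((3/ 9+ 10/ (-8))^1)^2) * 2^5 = 329120/ 63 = 5224.13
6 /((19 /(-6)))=-36 /19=-1.89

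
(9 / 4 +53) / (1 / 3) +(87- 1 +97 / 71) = 71885 / 284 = 253.12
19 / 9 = 2.11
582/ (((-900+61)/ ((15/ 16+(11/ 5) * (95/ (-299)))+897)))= -1249085199/ 2006888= -622.40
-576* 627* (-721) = 260390592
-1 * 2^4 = -16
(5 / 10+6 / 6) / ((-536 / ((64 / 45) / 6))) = -2 / 3015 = -0.00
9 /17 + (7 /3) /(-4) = -11 /204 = -0.05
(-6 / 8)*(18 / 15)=-9 / 10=-0.90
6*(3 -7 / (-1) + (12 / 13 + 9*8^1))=6468 / 13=497.54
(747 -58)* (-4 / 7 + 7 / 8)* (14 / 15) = 11713 / 60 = 195.22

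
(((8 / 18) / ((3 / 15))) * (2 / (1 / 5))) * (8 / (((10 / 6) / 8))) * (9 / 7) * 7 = 7680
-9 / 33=-3 / 11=-0.27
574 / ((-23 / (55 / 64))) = -15785 / 736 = -21.45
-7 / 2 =-3.50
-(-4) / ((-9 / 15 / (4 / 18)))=-40 / 27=-1.48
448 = 448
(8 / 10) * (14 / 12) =14 / 15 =0.93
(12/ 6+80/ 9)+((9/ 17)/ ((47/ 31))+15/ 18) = 173611/ 14382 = 12.07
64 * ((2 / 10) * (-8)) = -512 / 5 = -102.40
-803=-803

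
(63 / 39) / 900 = 7 / 3900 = 0.00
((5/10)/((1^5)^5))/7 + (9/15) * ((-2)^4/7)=101/70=1.44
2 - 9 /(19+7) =43 /26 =1.65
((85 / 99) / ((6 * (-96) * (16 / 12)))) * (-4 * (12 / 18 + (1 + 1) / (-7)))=85 / 49896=0.00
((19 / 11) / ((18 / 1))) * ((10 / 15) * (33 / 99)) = 19 / 891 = 0.02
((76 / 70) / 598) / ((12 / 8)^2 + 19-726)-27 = -796522621 / 29500835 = -27.00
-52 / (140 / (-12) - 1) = 78 / 19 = 4.11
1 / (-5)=-1 / 5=-0.20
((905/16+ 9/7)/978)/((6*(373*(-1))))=-6479/245141568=-0.00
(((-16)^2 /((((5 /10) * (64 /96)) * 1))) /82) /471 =128 /6437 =0.02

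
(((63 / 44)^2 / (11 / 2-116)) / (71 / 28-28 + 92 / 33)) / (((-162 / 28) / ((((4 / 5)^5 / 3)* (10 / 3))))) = -4917248 / 95506393125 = -0.00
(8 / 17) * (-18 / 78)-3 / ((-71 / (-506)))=-337182 / 15691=-21.49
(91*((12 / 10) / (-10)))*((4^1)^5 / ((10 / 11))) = -1537536 / 125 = -12300.29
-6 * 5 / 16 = -1.88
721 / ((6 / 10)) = 3605 / 3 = 1201.67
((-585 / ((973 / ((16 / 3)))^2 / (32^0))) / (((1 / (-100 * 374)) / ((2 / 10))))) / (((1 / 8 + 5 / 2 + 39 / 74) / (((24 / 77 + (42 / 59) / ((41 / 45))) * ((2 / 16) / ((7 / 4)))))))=113645071155200 / 34899404615789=3.26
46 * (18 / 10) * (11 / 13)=4554 / 65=70.06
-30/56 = -15/28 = -0.54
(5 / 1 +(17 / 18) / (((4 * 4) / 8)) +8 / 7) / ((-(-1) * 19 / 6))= 1667 / 798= 2.09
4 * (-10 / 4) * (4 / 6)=-20 / 3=-6.67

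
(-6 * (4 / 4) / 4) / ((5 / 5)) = -3 / 2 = -1.50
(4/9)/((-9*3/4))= -16/243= -0.07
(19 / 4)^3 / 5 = 21.43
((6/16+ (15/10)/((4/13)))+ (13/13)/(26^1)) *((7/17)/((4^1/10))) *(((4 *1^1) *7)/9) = 67375/3978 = 16.94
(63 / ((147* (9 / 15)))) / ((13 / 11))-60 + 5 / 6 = -31975 / 546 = -58.56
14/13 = 1.08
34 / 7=4.86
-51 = -51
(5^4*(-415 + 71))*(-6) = 1290000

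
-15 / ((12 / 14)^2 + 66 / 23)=-5635 / 1354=-4.16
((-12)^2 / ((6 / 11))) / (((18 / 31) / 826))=1126664 / 3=375554.67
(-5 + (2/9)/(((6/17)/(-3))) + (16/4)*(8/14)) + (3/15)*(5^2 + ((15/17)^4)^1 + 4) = 34676792/26309115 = 1.32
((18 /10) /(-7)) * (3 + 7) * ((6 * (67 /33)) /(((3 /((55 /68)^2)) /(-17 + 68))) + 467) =-737433 /476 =-1549.23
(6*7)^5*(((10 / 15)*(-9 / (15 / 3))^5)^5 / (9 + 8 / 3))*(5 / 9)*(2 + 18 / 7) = -2689586624138504196895489032192 / 298023223876953125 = -9024755148776.50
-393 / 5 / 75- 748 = -93631 / 125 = -749.05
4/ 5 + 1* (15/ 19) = 151/ 95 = 1.59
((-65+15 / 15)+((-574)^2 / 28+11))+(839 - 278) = 12275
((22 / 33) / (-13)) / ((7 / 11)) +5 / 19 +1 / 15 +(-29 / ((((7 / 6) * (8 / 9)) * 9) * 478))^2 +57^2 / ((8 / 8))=2156468405663177 / 663682044480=3249.25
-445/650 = -89/130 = -0.68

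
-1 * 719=-719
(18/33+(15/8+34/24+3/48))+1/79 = 163189/41712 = 3.91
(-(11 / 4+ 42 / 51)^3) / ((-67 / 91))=1305750537 / 21066944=61.98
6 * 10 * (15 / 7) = 900 / 7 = 128.57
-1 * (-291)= 291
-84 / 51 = -28 / 17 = -1.65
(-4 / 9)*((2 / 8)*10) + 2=8 / 9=0.89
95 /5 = 19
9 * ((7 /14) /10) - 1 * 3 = -51 /20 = -2.55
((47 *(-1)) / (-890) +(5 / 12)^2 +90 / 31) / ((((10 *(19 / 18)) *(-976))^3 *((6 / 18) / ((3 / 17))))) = -4532177691 / 2990961878349291520000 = -0.00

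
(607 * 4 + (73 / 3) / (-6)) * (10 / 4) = 6059.86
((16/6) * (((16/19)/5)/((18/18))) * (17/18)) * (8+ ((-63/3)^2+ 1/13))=2117248/11115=190.49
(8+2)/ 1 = 10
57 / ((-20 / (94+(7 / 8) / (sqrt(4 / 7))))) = -2679 / 10 - 399 * sqrt(7) / 320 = -271.20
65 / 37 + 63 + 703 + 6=28629 / 37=773.76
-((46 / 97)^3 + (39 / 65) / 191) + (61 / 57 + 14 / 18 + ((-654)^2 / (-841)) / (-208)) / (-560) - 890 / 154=-6764474761463844097 / 1147167123244908480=-5.90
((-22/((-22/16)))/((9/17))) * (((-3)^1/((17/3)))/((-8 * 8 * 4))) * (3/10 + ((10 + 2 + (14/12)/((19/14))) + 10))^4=30368778517492801/1688960160000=17980.75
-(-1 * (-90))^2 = -8100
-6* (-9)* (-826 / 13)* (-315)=1080789.23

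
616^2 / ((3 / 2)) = 758912 / 3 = 252970.67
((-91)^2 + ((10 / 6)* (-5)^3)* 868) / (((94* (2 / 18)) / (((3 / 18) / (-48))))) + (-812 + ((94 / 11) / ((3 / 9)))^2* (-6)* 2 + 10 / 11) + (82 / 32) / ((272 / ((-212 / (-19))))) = -761825946319 / 88171248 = -8640.30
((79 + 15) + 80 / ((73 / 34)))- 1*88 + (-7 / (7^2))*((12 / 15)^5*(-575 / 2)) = 3622898 / 63875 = 56.72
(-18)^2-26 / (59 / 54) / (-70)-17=634657 / 2065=307.34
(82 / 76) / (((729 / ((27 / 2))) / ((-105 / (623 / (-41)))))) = 8405 / 60876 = 0.14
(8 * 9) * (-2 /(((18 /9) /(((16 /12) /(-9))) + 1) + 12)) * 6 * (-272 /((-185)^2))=-470016 /34225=-13.73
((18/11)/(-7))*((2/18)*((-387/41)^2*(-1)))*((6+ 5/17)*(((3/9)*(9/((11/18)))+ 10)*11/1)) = 128202264/53669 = 2388.76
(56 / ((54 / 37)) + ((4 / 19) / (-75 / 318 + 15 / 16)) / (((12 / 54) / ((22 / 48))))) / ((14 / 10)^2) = 59504360 / 2991303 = 19.89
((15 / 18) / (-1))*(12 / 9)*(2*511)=-1135.56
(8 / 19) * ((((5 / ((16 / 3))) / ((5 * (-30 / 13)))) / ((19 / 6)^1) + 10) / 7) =15161 / 25270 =0.60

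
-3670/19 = -193.16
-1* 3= -3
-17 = -17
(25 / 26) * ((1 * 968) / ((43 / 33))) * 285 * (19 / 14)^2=10270495125 / 27391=374958.75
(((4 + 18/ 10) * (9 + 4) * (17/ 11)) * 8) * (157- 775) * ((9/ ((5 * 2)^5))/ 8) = -6.48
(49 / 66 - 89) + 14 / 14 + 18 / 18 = -5693 / 66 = -86.26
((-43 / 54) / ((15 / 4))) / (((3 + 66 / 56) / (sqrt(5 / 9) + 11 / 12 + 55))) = -403942 / 142155 - 2408*sqrt(5) / 142155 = -2.88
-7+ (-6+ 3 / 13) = -166 / 13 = -12.77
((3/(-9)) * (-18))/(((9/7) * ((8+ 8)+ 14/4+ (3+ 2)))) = 4/21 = 0.19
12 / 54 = 2 / 9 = 0.22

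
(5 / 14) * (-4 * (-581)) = 830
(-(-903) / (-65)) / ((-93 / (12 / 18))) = 602 / 6045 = 0.10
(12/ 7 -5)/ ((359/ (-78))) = 1794/ 2513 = 0.71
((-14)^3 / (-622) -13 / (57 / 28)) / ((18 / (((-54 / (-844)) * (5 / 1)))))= -43750 / 1246799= -0.04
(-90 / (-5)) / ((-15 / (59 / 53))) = -354 / 265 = -1.34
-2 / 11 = -0.18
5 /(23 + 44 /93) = 465 /2183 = 0.21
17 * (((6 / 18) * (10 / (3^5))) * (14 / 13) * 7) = 16660 / 9477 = 1.76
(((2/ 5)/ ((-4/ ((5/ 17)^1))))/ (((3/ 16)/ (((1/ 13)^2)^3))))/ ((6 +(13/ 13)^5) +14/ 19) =-152/ 36186587073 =-0.00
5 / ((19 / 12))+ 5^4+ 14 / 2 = 12068 / 19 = 635.16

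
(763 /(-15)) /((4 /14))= -5341 /30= -178.03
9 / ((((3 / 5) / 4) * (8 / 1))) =7.50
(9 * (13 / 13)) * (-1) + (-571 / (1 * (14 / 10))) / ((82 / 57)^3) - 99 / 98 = -3971528109 / 27017032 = -147.00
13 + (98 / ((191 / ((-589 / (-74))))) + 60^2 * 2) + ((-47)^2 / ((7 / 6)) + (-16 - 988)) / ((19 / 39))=8499383094 / 939911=9042.75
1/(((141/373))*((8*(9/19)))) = 7087/10152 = 0.70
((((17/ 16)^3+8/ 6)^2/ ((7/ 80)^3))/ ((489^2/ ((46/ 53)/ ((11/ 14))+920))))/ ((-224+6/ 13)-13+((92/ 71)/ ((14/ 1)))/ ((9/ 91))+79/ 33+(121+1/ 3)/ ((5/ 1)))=-0.18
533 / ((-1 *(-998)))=0.53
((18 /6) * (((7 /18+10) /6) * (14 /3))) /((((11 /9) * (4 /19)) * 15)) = 6.28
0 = 0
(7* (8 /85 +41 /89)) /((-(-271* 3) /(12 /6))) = 19586 /2050115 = 0.01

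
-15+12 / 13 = -183 / 13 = -14.08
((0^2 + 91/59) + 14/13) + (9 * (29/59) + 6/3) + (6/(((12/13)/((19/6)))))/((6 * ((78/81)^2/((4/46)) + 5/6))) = 480418041/51428884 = 9.34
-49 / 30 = -1.63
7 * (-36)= -252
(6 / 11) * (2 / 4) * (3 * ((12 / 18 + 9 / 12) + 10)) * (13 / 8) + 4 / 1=6751 / 352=19.18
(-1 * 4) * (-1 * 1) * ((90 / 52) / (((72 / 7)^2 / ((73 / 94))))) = 17885 / 351936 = 0.05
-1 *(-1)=1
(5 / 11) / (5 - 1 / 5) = 25 / 264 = 0.09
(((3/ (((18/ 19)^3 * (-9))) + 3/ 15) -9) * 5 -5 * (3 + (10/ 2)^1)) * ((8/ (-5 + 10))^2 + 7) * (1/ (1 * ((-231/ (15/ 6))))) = 359446201/ 40415760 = 8.89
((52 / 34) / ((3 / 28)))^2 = 529984 / 2601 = 203.76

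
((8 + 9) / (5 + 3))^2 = 289 / 64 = 4.52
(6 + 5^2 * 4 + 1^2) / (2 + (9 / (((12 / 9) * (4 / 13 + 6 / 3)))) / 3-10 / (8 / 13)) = -4280 / 531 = -8.06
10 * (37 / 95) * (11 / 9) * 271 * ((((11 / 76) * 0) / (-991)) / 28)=0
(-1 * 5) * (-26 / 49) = 130 / 49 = 2.65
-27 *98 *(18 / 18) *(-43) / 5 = 113778 / 5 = 22755.60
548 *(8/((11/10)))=43840/11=3985.45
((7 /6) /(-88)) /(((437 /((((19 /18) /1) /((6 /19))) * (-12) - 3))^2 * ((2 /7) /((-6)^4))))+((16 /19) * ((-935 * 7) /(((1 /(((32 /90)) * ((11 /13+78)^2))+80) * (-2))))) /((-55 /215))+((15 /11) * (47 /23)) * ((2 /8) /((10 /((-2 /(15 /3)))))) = -416875732392580619 /3081798762230940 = -135.27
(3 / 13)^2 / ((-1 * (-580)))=9 / 98020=0.00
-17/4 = -4.25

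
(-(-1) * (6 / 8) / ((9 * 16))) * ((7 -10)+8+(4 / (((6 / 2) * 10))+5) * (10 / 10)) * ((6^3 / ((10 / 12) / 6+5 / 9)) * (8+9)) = 34884 / 125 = 279.07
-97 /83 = -1.17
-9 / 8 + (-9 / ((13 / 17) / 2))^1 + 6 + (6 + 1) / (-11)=-22079 / 1144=-19.30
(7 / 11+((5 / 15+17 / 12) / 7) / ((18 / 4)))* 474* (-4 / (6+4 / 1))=-21646 / 165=-131.19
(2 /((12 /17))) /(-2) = -17 /12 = -1.42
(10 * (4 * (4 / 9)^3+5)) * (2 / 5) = 15604 / 729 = 21.40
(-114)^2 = 12996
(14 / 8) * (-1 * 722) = -1263.50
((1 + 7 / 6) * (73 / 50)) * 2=949 / 150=6.33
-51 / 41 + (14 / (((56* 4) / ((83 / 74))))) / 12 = -721205 / 582528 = -1.24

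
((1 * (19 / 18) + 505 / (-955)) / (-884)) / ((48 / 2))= -1811 / 72940608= -0.00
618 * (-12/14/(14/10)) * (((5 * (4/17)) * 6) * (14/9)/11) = -494400/1309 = -377.69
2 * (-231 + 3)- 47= -503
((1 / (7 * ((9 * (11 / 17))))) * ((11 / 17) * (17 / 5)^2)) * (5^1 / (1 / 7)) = 6.42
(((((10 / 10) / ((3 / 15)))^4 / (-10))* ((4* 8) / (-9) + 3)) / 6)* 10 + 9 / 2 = 1684 / 27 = 62.37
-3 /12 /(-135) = 0.00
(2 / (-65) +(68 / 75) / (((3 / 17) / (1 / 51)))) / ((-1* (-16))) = 307 / 70200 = 0.00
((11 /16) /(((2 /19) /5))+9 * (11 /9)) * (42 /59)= 29337 /944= 31.08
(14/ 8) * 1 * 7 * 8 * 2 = 196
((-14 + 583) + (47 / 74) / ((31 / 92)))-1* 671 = -114832 / 1147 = -100.12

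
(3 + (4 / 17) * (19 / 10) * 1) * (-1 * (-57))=16701 / 85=196.48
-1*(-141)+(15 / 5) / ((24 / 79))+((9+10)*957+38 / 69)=10120603 / 552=18334.43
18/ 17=1.06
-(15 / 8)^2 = -225 / 64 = -3.52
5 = 5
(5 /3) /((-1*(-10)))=1 /6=0.17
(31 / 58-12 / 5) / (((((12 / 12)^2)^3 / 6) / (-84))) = 136332 / 145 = 940.22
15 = 15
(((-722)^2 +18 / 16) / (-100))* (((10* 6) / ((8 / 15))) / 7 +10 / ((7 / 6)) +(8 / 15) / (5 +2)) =-21647928671 / 168000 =-128856.72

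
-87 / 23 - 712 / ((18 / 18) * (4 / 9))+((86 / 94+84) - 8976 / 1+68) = -11273606 / 1081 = -10428.87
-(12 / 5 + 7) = -47 / 5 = -9.40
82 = 82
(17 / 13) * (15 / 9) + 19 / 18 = 757 / 234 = 3.24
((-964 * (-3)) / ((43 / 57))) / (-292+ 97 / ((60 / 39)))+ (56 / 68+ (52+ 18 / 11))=303272 / 8041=37.72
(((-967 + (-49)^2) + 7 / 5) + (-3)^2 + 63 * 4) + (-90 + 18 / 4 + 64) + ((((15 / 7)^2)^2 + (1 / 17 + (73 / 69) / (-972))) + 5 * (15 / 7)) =23361360455357 / 13687572780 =1706.76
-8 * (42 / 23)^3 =-592704 / 12167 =-48.71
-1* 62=-62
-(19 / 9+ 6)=-73 / 9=-8.11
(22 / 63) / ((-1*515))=-22 / 32445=-0.00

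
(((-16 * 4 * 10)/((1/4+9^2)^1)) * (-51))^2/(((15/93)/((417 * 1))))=8814101004288/21125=417235550.50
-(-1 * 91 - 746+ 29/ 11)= 834.36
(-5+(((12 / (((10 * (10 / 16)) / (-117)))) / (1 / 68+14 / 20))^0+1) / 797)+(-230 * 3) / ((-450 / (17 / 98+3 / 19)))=-4.49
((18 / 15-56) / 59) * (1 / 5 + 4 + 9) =-12.26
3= 3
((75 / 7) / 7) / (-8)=-75 / 392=-0.19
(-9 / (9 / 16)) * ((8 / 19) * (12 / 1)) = -1536 / 19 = -80.84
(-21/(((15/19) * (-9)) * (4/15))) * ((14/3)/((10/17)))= 15827/180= 87.93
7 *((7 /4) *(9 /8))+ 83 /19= 18.15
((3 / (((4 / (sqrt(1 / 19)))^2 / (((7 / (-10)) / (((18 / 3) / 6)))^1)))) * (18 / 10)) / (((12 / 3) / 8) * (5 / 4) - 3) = 189 / 36100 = 0.01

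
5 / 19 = 0.26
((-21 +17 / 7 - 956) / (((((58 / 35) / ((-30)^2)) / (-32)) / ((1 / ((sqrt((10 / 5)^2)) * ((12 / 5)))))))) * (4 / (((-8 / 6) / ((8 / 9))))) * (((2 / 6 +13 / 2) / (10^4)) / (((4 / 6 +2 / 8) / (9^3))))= -1631222064 / 319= -5113548.79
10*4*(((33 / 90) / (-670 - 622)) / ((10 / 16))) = -0.02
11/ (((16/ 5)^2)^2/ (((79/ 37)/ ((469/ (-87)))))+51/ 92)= -4347172500/ 104407574261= -0.04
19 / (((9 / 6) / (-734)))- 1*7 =-27913 / 3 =-9304.33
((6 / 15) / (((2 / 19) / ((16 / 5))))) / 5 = 304 / 125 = 2.43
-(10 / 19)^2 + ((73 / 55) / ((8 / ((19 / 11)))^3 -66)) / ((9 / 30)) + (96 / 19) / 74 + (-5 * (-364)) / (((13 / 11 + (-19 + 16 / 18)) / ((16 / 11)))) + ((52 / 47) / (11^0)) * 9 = -145455389814962333 / 992930863352637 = -146.49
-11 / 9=-1.22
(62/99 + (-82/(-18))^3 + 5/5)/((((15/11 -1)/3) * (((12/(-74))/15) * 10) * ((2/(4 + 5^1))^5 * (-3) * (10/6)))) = 1733401863/640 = 2708440.41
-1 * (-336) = 336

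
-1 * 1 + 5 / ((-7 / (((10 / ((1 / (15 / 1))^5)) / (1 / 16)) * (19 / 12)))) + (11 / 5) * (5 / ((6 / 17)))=-5771248733 / 42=-137410684.12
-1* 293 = -293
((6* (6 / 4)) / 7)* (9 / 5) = 81 / 35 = 2.31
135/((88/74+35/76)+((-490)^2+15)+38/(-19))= 0.00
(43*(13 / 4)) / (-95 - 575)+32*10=857041 / 2680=319.79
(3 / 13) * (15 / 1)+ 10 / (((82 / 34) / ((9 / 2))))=22.12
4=4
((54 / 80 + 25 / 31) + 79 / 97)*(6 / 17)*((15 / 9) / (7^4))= 276149 / 490946876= 0.00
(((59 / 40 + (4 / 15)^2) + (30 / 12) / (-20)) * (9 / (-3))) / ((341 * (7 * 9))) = -1279 / 6444900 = -0.00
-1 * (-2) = 2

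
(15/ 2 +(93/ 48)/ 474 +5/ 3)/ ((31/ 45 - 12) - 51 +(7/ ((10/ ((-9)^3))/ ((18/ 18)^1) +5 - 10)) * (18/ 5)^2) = -19065667875/ 167160076544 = -0.11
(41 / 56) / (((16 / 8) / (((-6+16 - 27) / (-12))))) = 0.52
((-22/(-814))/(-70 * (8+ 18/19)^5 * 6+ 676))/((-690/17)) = 42093683/1522413133610150280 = 0.00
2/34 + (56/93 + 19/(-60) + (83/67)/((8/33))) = 5.45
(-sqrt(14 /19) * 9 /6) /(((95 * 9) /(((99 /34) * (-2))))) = 33 * sqrt(266) /61370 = 0.01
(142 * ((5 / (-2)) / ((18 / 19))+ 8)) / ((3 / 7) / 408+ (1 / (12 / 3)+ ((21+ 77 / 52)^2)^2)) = 0.00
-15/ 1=-15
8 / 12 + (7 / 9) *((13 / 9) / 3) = 253 / 243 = 1.04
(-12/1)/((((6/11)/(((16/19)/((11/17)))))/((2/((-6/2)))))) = 1088/57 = 19.09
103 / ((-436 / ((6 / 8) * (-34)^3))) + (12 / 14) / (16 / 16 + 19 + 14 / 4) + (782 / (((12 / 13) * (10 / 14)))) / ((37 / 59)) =176242134857 / 19902855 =8855.12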